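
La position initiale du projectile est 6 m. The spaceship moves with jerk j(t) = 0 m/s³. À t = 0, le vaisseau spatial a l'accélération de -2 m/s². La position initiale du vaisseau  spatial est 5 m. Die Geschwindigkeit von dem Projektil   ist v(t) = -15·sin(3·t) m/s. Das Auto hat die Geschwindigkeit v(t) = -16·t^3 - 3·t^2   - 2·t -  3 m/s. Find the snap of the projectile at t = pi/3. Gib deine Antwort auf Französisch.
En partant de la vitesse v(t) = -15·sin(3·t), nous prenons 3 dérivées. La dérivée de la vitesse donne l'accélération: a(t) = -45·cos(3·t). En prenant d/dt de a(t), nous trouvons j(t) = 135·sin(3·t). La dérivée du jerk donne le snap: s(t) = 405·cos(3·t). En utilisant s(t) = 405·cos(3·t) et en substituant t = pi/3, nous trouvons s = -405.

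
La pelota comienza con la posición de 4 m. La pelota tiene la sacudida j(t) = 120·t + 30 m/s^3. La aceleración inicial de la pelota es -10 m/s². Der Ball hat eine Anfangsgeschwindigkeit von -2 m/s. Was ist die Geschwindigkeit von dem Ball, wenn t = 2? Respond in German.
Um dies zu lösen, müssen wir 2 Stammfunktionen unserer Gleichung für den Ruck j(t) = 120·t + 30 finden. Die Stammfunktion von dem Ruck, mit a(0) = -10, ergibt die Beschleunigung: a(t) = 60·t^2 + 30·t - 10. Das Integral von der Beschleunigung, mit v(0) = -2, ergibt die Geschwindigkeit: v(t) = 20·t^3 + 15·t^2 - 10·t - 2. Mit v(t) = 20·t^3 + 15·t^2 - 10·t - 2 und Einsetzen von t = 2, finden wir v = 198.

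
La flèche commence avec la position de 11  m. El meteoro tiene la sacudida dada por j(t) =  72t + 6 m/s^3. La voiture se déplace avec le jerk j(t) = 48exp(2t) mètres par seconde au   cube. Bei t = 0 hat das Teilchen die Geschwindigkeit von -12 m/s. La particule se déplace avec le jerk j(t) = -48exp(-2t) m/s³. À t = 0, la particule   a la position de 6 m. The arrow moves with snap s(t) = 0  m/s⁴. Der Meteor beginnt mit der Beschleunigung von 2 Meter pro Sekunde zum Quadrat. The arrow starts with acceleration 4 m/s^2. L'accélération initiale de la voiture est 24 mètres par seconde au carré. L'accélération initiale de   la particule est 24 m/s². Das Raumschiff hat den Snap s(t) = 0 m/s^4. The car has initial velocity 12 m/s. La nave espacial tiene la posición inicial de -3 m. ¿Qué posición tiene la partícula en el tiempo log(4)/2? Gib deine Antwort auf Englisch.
To find the answer, we compute 3 integrals of j(t) = -48·exp(-2·t). The integral of jerk, with a(0) = 24, gives acceleration: a(t) = 24·exp(-2·t). The integral of acceleration is velocity. Using v(0) = -12, we get v(t) = -12·exp(-2·t). The antiderivative of velocity, with x(0) = 6, gives position: x(t) = 6·exp(-2·t). Using x(t) = 6·exp(-2·t) and substituting t = log(4)/2, we find x = 3/2.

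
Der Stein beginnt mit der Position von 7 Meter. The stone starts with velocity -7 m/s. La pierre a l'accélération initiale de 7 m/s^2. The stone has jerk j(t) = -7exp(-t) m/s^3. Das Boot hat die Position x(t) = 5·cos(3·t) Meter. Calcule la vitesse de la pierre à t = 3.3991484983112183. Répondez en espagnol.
Para resolver esto, necesitamos tomar 2 integrales de nuestra ecuación de la sacudida j(t) = -7·exp(-t). La antiderivada de la sacudida, con a(0) = 7, da la aceleración: a(t) = 7·exp(-t). La integral de la aceleración, con v(0) = -7, da la velocidad: v(t) = -7·exp(-t). Usando v(t) = -7·exp(-t) y sustituyendo t = 3.3991484983112183, encontramos v = -0.233811896207557.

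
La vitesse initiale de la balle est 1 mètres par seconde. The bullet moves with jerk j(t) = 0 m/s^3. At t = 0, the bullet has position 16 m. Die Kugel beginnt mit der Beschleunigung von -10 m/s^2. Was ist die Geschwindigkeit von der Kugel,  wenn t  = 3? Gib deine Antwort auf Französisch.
Nous devons intégrer notre équation du jerk j(t) = 0 2 fois. L'intégrale du jerk est l'accélération. En utilisant a(0) = -10, nous obtenons a(t) = -10. En prenant ∫a(t)dt et en appliquant v(0) = 1, nous trouvons v(t) = 1 - 10·t. Nous avons la vitesse v(t) = 1 - 10·t. En substituant t = 3: v(3) = -29.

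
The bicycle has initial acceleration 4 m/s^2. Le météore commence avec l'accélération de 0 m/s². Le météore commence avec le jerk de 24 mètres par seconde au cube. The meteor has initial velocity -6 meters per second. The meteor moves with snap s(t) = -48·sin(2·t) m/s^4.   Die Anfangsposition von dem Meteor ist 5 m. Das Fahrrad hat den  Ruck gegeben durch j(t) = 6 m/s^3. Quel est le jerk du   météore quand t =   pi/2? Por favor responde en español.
Para resolver esto, necesitamos tomar 1 integral de nuestra ecuación del snap s(t) = -48·sin(2·t). Tomando ∫s(t)dt y aplicando j(0) = 24, encontramos j(t) = 24·cos(2·t). Tenemos la sacudida j(t) = 24·cos(2·t). Sustituyendo t = pi/2: j(pi/2) = -24.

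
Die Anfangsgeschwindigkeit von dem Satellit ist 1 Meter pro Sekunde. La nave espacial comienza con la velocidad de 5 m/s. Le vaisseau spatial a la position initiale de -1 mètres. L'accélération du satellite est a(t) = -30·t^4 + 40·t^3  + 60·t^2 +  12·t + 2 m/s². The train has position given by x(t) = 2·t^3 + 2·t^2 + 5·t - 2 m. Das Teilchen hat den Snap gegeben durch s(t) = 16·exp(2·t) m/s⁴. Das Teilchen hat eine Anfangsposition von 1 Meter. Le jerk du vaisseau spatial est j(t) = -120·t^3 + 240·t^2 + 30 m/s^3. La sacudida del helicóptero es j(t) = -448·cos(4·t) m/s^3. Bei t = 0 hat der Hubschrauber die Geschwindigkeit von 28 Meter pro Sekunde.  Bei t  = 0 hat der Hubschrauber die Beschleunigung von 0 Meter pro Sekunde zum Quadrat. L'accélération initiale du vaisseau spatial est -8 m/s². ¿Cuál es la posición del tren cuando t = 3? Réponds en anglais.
From the given position equation x(t) = 2·t^3 + 2·t^2 + 5·t - 2, we substitute t = 3 to get x = 85.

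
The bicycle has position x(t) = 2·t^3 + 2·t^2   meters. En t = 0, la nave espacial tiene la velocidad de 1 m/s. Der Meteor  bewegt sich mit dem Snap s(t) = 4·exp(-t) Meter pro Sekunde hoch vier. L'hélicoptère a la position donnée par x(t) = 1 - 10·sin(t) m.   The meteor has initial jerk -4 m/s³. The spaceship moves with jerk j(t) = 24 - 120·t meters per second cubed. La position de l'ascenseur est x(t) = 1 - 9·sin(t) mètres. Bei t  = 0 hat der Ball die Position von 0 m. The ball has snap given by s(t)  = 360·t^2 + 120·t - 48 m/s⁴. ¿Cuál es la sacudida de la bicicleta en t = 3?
Para resolver esto, necesitamos tomar 3 derivadas de nuestra ecuación de la posición x(t) = 2·t^3 + 2·t^2. Derivando la posición, obtenemos la velocidad: v(t) = 6·t^2 + 4·t. La derivada de la velocidad da la aceleración: a(t) = 12·t + 4. La derivada de la aceleración da la sacudida: j(t) = 12. Usando j(t) = 12 y sustituyendo t = 3, encontramos j = 12.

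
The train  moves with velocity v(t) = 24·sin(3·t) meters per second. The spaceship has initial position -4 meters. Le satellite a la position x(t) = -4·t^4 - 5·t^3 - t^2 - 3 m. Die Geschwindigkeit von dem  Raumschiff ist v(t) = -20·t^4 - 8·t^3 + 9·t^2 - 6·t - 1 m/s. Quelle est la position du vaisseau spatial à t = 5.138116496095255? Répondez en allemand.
Wir müssen die Stammfunktion unserer Gleichung für die Geschwindigkeit v(t) = -20·t^4 - 8·t^3 + 9·t^2 - 6·t - 1 1-mal finden. Durch Integration von der Geschwindigkeit und Verwendung der Anfangsbedingung x(0) = -4, erhalten wir x(t) = -4·t^5 - 2·t^4 + 3·t^3 - 3·t^2 - t - 4. Mit x(t) = -4·t^5 - 2·t^4 + 3·t^3 - 3·t^2 - t - 4 und Einsetzen von t = 5.138116496095255, finden wir x = -15399.8501177287.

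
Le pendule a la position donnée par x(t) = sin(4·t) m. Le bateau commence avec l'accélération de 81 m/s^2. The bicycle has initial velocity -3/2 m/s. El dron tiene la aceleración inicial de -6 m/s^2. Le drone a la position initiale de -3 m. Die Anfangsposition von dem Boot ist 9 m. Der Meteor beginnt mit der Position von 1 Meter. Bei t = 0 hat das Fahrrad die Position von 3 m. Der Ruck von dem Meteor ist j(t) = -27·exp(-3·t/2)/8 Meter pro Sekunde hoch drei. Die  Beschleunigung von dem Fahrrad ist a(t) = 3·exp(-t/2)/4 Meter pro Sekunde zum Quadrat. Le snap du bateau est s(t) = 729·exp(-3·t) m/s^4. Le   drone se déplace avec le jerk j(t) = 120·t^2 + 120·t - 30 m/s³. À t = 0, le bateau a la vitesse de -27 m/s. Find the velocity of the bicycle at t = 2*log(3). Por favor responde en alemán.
Um dies zu lösen, müssen wir 1 Stammfunktion unserer Gleichung für die Beschleunigung a(t) = 3·exp(-t/2)/4 finden. Das Integral von der Beschleunigung, mit v(0) = -3/2, ergibt die Geschwindigkeit: v(t) = -3·exp(-t/2)/2. Wir haben die Geschwindigkeit v(t) = -3·exp(-t/2)/2. Durch Einsetzen von t = 2*log(3): v(2*log(3)) = -1/2.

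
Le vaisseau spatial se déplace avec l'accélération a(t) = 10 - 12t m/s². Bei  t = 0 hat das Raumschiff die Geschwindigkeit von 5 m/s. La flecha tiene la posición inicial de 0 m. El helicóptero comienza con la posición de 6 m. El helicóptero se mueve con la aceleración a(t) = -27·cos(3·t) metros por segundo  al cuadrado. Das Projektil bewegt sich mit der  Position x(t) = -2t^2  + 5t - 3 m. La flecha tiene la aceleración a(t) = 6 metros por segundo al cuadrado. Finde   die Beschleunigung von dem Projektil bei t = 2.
Wir müssen unsere Gleichung für die Position x(t) = -2·t^2 + 5·t - 3 2-mal ableiten. Durch Ableiten von der Position erhalten wir die Geschwindigkeit: v(t) = 5 - 4·t. Die Ableitung von der Geschwindigkeit ergibt die Beschleunigung: a(t) = -4. Aus der Gleichung für die Beschleunigung a(t) = -4, setzen wir t = 2 ein und erhalten a = -4.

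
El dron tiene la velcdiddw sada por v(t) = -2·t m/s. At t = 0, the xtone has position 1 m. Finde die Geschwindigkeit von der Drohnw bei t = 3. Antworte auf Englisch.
Using v(t) = -2·t and substituting t = 3, we find v = -6.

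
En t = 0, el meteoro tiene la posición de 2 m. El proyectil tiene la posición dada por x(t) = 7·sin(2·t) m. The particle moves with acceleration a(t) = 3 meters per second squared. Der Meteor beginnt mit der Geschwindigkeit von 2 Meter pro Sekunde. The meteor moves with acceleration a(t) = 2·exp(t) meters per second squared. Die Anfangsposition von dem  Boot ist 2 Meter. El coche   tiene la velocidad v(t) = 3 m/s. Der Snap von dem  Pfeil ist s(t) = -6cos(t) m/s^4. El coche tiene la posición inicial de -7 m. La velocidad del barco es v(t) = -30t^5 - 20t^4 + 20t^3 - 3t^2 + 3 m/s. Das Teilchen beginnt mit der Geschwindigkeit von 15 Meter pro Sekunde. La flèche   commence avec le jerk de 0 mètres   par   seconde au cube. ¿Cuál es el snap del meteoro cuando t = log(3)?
Para resolver esto, necesitamos tomar 2 derivadas de nuestra ecuación de la aceleración a(t) = 2·exp(t). La derivada de la aceleración da la sacudida: j(t) = 2·exp(t). Tomando d/dt de j(t), encontramos s(t) = 2·exp(t). Tenemos el snap s(t) = 2·exp(t). Sustituyendo t = log(3): s(log(3)) = 6.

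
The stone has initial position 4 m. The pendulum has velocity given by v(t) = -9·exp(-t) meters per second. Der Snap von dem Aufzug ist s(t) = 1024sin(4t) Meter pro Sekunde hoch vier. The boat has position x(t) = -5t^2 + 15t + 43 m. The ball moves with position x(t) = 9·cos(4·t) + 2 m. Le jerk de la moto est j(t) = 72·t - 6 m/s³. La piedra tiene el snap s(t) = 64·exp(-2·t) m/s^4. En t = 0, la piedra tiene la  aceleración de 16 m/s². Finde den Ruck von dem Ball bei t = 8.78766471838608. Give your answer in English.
Starting from position x(t) = 9·cos(4·t) + 2, we take 3 derivatives. The derivative of position gives velocity: v(t) = -36·sin(4·t). Differentiating velocity, we get acceleration: a(t) = -144·cos(4·t). Taking d/dt of a(t), we find j(t) = 576·sin(4·t). From the given jerk equation j(t) = 576·sin(4·t), we substitute t = 8.78766471838608 to get j = -321.965088557352.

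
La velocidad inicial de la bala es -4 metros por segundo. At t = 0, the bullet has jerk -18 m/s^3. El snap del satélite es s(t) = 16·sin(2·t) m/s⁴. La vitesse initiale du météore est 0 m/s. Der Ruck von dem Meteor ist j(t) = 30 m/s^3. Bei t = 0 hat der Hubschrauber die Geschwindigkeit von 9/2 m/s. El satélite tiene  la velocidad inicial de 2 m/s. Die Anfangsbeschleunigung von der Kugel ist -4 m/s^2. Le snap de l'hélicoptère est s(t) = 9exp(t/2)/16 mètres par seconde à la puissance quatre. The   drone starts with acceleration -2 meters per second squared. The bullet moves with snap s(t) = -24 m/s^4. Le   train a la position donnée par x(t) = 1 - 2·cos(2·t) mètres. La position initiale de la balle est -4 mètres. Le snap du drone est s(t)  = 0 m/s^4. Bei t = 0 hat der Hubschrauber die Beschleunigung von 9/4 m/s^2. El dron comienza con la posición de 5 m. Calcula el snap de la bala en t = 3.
Usando s(t) = -24 y sustituyendo t = 3, encontramos s = -24.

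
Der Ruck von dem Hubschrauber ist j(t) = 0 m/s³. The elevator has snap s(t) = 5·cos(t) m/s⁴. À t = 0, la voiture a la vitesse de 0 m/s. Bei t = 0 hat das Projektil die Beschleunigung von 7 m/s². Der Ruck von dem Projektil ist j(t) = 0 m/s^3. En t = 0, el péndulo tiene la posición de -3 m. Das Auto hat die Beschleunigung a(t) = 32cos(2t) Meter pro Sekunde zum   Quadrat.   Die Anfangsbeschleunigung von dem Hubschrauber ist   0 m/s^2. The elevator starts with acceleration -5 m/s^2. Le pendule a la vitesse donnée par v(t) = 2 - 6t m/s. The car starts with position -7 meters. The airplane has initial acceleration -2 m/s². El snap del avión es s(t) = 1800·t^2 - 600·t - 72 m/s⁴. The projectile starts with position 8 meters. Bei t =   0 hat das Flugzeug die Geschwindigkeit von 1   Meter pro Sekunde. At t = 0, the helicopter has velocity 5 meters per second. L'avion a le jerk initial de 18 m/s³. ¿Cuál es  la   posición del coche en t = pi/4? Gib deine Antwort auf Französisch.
Nous devons intégrer notre équation de l'accélération a(t) = 32·cos(2·t) 2 fois. L'intégrale de l'accélération, avec v(0) = 0, donne la vitesse: v(t) = 16·sin(2·t). En intégrant la vitesse et en utilisant la condition initiale x(0) = -7, nous obtenons x(t) = 1 - 8·cos(2·t). Nous avons la position x(t) = 1 - 8·cos(2·t). En substituant t = pi/4: x(pi/4) = 1.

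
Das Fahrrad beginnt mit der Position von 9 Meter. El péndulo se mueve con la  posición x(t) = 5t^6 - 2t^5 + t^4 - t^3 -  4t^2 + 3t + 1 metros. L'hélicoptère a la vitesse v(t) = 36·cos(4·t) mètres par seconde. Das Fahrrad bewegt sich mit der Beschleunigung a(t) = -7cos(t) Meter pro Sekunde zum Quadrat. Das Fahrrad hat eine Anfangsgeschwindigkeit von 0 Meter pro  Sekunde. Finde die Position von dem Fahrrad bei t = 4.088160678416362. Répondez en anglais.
We must find the antiderivative of our acceleration equation a(t) = -7·cos(t) 2 times. Taking ∫a(t)dt and applying v(0) = 0, we find v(t) = -7·sin(t). The integral of velocity, with x(0) = 9, gives position: x(t) = 7·cos(t) + 2. From the given position equation x(t) = 7·cos(t) + 2, we substitute t = 4.088160678416362 to get x = -2.09129896099098.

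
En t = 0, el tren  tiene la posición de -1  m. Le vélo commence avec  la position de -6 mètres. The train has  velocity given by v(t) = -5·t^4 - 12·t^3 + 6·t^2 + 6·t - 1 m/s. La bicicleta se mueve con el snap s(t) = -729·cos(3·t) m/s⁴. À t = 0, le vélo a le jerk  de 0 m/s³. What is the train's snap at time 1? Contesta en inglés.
We must differentiate our velocity equation v(t) = -5·t^4 - 12·t^3 + 6·t^2 + 6·t - 1 3 times. Differentiating velocity, we get acceleration: a(t) = -20·t^3 - 36·t^2 + 12·t + 6. Taking d/dt of a(t), we find j(t) = -60·t^2 - 72·t + 12. Differentiating jerk, we get snap: s(t) = -120·t - 72. From the given snap equation s(t) = -120·t - 72, we substitute t = 1 to get s = -192.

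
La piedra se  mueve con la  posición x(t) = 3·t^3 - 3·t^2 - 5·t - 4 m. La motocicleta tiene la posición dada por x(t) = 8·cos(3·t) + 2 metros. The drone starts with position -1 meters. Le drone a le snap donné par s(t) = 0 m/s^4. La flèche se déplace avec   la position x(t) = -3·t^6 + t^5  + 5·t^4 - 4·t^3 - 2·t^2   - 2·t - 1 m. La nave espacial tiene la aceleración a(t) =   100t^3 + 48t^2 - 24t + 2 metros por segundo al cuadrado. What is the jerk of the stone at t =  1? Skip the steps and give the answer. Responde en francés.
À t = 1, j = 18.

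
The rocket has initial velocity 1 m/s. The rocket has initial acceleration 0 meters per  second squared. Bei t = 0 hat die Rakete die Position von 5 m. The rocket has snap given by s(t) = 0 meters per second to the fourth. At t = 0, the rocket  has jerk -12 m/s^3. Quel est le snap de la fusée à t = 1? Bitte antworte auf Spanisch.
Tenemos el snap s(t) = 0. Sustituyendo t = 1: s(1) = 0.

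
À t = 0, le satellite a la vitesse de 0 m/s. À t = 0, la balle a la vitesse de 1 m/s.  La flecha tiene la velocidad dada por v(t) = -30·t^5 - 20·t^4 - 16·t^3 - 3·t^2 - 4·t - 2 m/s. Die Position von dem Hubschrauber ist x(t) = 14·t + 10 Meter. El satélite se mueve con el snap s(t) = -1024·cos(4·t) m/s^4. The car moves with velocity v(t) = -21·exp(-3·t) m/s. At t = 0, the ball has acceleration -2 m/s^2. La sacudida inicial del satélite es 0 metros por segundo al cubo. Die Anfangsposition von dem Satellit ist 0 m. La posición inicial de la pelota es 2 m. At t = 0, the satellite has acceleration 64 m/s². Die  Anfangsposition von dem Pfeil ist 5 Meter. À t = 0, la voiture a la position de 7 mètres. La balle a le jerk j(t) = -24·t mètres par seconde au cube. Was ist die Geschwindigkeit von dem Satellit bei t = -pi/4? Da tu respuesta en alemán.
Wir müssen unsere Gleichung für den Snap s(t) = -1024·cos(4·t) 3-mal integrieren. Durch Integration von dem Snap und Verwendung der Anfangsbedingung j(0) = 0, erhalten wir j(t) = -256·sin(4·t). Mit ∫j(t)dt und Anwendung von a(0) = 64, finden wir a(t) = 64·cos(4·t). Durch Integration von der Beschleunigung und Verwendung der Anfangsbedingung v(0) = 0, erhalten wir v(t) = 16·sin(4·t). Mit v(t) = 16·sin(4·t) und Einsetzen von t = -pi/4, finden wir v = 0.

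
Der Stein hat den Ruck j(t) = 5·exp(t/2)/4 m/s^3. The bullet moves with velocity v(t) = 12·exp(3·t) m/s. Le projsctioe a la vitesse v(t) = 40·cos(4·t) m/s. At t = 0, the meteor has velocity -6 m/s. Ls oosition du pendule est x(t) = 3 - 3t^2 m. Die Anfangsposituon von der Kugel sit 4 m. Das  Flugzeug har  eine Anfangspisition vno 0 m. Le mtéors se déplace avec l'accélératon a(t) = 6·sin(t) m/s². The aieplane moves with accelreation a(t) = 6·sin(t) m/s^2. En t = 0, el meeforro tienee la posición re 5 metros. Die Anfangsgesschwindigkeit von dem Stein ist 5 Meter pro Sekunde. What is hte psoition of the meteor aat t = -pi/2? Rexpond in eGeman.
Um dies zu lösen, müssen wir 2 Integrale unserer Gleichung für die Beschleunigung a(t) = 6·sin(t) finden. Durch Integration von der Beschleunigung und Verwendung der Anfangsbedingung v(0) = -6, erhalten wir v(t) = -6·cos(t). Durch Integration von der Geschwindigkeit und Verwendung der Anfangsbedingung x(0) = 5, erhalten wir x(t) = 5 - 6·sin(t). Aus der Gleichung für die Position x(t) = 5 - 6·sin(t), setzen wir t = -pi/2 ein und erhalten x = 11.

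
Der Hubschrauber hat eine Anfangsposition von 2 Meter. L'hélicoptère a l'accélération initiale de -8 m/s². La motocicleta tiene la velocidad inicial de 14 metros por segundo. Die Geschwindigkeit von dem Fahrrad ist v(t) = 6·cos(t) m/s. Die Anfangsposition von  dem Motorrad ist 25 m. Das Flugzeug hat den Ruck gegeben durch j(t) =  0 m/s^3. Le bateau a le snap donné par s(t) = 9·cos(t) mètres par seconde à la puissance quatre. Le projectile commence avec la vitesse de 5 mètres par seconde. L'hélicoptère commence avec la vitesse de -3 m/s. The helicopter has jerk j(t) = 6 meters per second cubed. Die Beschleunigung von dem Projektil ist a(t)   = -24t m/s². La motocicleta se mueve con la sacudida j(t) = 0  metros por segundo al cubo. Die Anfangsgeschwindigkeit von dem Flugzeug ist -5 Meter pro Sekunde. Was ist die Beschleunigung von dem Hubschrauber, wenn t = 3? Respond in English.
We must find the integral of our jerk equation j(t) = 6 1 time. Integrating jerk and using the initial condition a(0) = -8, we get a(t) = 6·t - 8. Using a(t) = 6·t - 8 and substituting t = 3, we find a = 10.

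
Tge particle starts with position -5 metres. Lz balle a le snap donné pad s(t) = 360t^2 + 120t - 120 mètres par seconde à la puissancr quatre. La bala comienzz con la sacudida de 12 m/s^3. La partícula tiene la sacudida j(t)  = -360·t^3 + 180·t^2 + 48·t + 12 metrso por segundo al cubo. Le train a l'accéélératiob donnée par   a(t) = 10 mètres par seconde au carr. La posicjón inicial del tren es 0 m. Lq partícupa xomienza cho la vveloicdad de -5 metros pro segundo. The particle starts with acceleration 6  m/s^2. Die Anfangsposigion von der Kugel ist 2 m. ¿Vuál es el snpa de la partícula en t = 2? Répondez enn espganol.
Para resolver esto, necesitamos tomar 1 derivada de nuestra ecuación de la sacudida j(t) = -360·t^3 + 180·t^2 + 48·t + 12. La derivada de la sacudida da el snap: s(t) = -1080·t^2 + 360·t + 48. Usando s(t) = -1080·t^2 + 360·t + 48 y sustituyendo t = 2, encontramos s = -3552.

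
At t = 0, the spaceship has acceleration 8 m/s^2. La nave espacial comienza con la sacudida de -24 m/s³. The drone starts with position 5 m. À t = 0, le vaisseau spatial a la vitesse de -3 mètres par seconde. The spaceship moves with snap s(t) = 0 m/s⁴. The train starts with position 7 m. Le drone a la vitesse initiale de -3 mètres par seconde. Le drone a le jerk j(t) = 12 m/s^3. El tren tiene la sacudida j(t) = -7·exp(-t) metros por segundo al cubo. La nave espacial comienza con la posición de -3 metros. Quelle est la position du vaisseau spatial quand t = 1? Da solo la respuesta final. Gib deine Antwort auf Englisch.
x(1) = -6.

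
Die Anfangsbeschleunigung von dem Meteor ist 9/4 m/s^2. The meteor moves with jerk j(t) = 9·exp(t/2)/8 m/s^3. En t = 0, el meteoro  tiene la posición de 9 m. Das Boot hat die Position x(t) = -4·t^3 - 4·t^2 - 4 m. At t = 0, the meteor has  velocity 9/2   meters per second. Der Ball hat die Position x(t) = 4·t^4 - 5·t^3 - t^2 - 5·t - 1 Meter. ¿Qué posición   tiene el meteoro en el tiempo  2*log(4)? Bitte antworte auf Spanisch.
Necesitamos integrar nuestra ecuación de la sacudida j(t) = 9·exp(t/2)/8 3 veces. La antiderivada de la sacudida es la aceleración. Usando a(0) = 9/4, obtenemos a(t) = 9·exp(t/2)/4. La integral de la aceleración es la velocidad. Usando v(0) = 9/2, obtenemos v(t) = 9·exp(t/2)/2. Tomando ∫v(t)dt y aplicando x(0) = 9, encontramos x(t) = 9·exp(t/2). De la ecuación de la posición x(t) = 9·exp(t/2), sustituimos t = 2*log(4) para obtener x = 36.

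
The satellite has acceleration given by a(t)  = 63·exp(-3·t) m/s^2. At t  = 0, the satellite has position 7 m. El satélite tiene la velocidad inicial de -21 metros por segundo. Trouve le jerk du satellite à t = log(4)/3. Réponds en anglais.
Starting from acceleration a(t) = 63·exp(-3·t), we take 1 derivative. Differentiating acceleration, we get jerk: j(t) = -189·exp(-3·t). We have jerk j(t) = -189·exp(-3·t). Substituting t = log(4)/3: j(log(4)/3) = -189/4.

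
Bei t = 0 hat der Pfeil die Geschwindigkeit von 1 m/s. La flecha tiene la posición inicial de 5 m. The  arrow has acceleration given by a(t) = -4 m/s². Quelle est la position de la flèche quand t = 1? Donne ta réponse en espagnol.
Partiendo de la aceleración a(t) = -4, tomamos 2 antiderivadas. Tomando ∫a(t)dt y aplicando v(0) = 1, encontramos v(t) = 1 - 4·t. Tomando ∫v(t)dt y aplicando x(0) = 5, encontramos x(t) = -2·t^2 + t + 5. De la ecuación de la posición x(t) = -2·t^2 + t + 5, sustituimos t = 1 para obtener x = 4.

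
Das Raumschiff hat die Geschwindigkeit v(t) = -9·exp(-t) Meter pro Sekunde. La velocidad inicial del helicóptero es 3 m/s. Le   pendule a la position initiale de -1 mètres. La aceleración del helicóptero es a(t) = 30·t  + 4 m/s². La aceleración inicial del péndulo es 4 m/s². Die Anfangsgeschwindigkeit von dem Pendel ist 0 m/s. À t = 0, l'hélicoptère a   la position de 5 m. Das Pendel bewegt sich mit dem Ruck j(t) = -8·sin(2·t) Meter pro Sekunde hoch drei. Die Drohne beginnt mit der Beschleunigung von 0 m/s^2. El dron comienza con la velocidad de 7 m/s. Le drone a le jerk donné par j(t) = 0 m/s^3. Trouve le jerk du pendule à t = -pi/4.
Nous avons le jerk j(t) = -8·sin(2·t). En substituant t = -pi/4: j(-pi/4) = 8.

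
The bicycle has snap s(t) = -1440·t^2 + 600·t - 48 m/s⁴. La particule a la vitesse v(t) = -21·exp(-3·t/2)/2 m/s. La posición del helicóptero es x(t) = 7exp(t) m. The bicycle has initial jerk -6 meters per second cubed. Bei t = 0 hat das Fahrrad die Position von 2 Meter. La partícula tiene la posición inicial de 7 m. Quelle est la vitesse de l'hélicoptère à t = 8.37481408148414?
Pour résoudre ceci, nous devons prendre 1 dérivée de notre équation de la position x(t) = 7·exp(t). En dérivant la position, nous obtenons la vitesse: v(t) = 7·exp(t). Nous avons la vitesse v(t) = 7·exp(t). En substituant t = 8.37481408148414: v(8.37481408148414) = 30355.2338247042.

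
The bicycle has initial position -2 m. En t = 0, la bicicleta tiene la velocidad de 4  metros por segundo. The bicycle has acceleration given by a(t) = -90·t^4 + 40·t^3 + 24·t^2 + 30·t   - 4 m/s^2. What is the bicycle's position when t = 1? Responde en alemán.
Um dies zu lösen, müssen wir 2 Integrale unserer Gleichung für die Beschleunigung a(t) = -90·t^4 + 40·t^3 + 24·t^2 + 30·t - 4 finden. Das Integral von der Beschleunigung ist die Geschwindigkeit. Mit v(0) = 4 erhalten wir v(t) = -18·t^5 + 10·t^4 + 8·t^3 + 15·t^2 - 4·t + 4. Mit ∫v(t)dt und Anwendung von x(0) = -2, finden wir x(t) = -3·t^6 + 2·t^5 + 2·t^4 + 5·t^3 - 2·t^2 + 4·t - 2. Wir haben die Position x(t) = -3·t^6 + 2·t^5 + 2·t^4 + 5·t^3 - 2·t^2 + 4·t - 2. Durch Einsetzen von t = 1: x(1) = 6.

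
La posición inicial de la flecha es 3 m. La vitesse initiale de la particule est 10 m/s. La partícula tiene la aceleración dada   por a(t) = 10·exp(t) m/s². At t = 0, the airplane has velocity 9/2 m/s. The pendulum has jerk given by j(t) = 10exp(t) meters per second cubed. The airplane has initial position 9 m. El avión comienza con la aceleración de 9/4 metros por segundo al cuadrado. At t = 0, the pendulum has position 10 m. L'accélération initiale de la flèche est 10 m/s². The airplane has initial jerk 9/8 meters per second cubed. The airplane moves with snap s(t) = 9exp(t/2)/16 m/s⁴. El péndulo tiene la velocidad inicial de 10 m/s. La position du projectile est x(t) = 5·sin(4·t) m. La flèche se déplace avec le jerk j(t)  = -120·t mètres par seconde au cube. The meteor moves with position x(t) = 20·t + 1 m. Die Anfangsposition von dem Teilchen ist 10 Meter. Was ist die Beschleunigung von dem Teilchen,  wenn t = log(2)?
Wir haben die Beschleunigung a(t) = 10·exp(t). Durch Einsetzen von t = log(2): a(log(2)) = 20.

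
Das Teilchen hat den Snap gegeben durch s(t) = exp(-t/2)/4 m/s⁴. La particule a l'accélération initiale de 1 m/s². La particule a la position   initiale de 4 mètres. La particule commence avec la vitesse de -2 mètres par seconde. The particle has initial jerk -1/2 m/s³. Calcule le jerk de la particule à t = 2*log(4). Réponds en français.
En partant du snap s(t) = exp(-t/2)/4, nous prenons 1 intégrale. En prenant ∫s(t)dt et en appliquant j(0) = -1/2, nous trouvons j(t) = -exp(-t/2)/2. De l'équation du jerk j(t) = -exp(-t/2)/2, nous substituons t = 2*log(4) pour obtenir j = -1/8.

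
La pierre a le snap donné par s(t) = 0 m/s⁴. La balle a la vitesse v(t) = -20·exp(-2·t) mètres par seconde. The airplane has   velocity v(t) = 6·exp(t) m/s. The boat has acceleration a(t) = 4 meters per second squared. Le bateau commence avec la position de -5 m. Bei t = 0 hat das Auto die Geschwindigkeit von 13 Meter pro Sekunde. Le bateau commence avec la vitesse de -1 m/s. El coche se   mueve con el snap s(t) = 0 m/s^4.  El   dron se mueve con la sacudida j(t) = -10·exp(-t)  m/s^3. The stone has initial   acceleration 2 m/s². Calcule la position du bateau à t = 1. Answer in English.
We must find the antiderivative of our acceleration equation a(t) = 4 2 times. Integrating acceleration and using the initial condition v(0) = -1, we get v(t) = 4·t - 1. Taking ∫v(t)dt and applying x(0) = -5, we find x(t) = 2·t^2 - t - 5. Using x(t) = 2·t^2 - t - 5 and substituting t = 1, we find x = -4.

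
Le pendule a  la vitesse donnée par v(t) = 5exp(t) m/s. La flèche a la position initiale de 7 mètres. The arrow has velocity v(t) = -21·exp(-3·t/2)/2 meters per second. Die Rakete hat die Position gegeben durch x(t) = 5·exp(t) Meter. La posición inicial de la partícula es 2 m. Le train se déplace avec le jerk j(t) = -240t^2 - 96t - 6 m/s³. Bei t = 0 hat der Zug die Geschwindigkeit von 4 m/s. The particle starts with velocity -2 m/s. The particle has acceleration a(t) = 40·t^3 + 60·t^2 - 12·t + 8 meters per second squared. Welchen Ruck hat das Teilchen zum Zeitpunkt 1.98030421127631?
Ausgehend von der Beschleunigung a(t) = 40·t^3 + 60·t^2 - 12·t + 8, nehmen wir 1 Ableitung. Die Ableitung von der Beschleunigung ergibt den Ruck: j(t) = 120·t^2 + 120·t - 12. Aus der Gleichung für den Ruck j(t) = 120·t^2 + 120·t - 12, setzen wir t = 1.98030421127631 ein und erhalten j = 696.229077657000.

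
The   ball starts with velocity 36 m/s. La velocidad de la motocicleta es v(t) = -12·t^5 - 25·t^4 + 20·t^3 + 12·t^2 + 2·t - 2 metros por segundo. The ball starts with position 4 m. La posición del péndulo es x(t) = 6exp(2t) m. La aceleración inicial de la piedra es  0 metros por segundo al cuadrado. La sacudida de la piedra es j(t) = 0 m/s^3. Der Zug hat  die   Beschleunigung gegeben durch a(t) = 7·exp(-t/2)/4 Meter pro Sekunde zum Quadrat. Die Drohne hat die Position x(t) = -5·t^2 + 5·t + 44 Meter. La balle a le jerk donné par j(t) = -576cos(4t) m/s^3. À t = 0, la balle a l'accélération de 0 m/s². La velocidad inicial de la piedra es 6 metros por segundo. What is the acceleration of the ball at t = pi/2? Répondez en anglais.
We must find the integral of our jerk equation j(t) = -576·cos(4·t) 1 time. Integrating jerk and using the initial condition a(0) = 0, we get a(t) = -144·sin(4·t). Using a(t) = -144·sin(4·t) and substituting t = pi/2, we find a = 0.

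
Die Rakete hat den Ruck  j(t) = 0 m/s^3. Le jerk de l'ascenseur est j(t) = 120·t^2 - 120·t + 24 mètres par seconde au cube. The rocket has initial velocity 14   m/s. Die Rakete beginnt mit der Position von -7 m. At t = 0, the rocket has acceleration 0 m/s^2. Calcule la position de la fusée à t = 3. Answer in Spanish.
Partiendo de la sacudida j(t) = 0, tomamos 3 integrales. La integral de la sacudida es la aceleración. Usando a(0) = 0, obtenemos a(t) = 0. Integrando la aceleración y usando la condición inicial v(0) = 14, obtenemos v(t) = 14. La integral de la velocidad es la posición. Usando x(0) = -7, obtenemos x(t) = 14·t - 7. Tenemos la posición x(t) = 14·t - 7. Sustituyendo t = 3: x(3) = 35.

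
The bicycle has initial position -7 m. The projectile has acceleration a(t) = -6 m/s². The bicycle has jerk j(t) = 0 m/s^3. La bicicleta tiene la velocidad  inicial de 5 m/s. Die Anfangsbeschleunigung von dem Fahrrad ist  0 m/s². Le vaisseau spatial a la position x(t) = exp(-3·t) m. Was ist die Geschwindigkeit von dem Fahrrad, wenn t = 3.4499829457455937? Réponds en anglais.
Starting from jerk j(t) = 0, we take 2 integrals. Taking ∫j(t)dt and applying a(0) = 0, we find a(t) = 0. Integrating acceleration and using the initial condition v(0) = 5, we get v(t) = 5. We have velocity v(t) = 5. Substituting t = 3.4499829457455937: v(3.4499829457455937) = 5.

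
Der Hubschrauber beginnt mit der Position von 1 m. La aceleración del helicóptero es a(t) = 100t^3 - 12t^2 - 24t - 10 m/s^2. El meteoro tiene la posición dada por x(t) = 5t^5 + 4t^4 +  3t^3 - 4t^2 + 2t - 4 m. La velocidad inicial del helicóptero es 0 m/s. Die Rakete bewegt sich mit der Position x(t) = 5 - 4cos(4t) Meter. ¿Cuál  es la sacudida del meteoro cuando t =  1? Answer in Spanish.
Partiendo de la posición x(t) = 5·t^5 + 4·t^4 + 3·t^3 - 4·t^2 + 2·t - 4, tomamos 3 derivadas. La derivada de la posición da la velocidad: v(t) = 25·t^4 + 16·t^3 + 9·t^2 - 8·t + 2. La derivada de la velocidad da la aceleración: a(t) = 100·t^3 + 48·t^2 + 18·t - 8. Derivando la aceleración, obtenemos la sacudida: j(t) = 300·t^2 + 96·t + 18. Tenemos la sacudida j(t) = 300·t^2 + 96·t + 18. Sustituyendo t = 1: j(1) = 414.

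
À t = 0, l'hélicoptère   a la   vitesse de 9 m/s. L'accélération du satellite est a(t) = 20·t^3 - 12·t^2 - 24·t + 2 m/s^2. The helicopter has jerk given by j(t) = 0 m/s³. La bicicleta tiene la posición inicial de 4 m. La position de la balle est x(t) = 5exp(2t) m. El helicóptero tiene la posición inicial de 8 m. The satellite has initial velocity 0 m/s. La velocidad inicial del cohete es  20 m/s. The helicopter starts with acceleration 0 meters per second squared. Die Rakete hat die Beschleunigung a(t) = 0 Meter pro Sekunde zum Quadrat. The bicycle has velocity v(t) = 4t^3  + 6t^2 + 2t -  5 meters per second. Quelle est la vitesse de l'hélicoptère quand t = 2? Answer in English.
To find the answer, we compute 2 integrals of j(t) = 0. Integrating jerk and using the initial condition a(0) = 0, we get a(t) = 0. Integrating acceleration and using the initial condition v(0) = 9, we get v(t) = 9. We have velocity v(t) = 9. Substituting t = 2: v(2) = 9.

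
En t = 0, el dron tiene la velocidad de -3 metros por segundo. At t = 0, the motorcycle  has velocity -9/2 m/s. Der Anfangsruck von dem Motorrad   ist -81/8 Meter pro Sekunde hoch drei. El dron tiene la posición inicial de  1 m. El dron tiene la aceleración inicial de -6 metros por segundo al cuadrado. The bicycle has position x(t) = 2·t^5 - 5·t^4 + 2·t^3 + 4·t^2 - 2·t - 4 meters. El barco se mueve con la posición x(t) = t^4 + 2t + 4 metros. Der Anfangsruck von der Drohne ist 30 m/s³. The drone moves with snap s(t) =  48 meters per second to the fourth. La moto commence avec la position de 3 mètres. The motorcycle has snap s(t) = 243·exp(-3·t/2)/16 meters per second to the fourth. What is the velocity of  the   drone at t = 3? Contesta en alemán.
Wir müssen unsere Gleichung für den Snap s(t) = 48 3-mal integrieren. Die Stammfunktion von dem Snap, mit j(0) = 30, ergibt den Ruck: j(t) = 48·t + 30. Das Integral von dem Ruck, mit a(0) = -6, ergibt die Beschleunigung: a(t) = 24·t^2 + 30·t - 6. Die Stammfunktion von der Beschleunigung ist die Geschwindigkeit. Mit v(0) = -3 erhalten wir v(t) = 8·t^3 + 15·t^2 - 6·t - 3. Wir haben die Geschwindigkeit v(t) = 8·t^3 + 15·t^2 - 6·t - 3. Durch Einsetzen von t = 3: v(3) = 330.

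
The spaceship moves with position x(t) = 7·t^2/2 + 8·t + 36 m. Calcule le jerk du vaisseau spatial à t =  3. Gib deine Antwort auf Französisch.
En partant de la position x(t) = 7·t^2/2 + 8·t + 36, nous prenons 3 dérivées. En prenant d/dt de x(t), nous trouvons v(t) = 7·t + 8. En dérivant la vitesse, nous obtenons l'accélération: a(t) = 7. En dérivant l'accélération, nous obtenons le jerk: j(t) = 0. En utilisant j(t) = 0 et en substituant t = 3, nous trouvons j = 0.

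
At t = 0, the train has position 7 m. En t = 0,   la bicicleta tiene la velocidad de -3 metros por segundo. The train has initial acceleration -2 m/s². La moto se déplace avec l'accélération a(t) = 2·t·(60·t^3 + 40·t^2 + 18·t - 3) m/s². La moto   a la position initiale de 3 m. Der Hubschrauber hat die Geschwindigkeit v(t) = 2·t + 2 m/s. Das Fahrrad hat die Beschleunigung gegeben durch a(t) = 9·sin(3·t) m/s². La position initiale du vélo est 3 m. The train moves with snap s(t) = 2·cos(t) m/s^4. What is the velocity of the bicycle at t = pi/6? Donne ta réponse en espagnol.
Partiendo de la aceleración a(t) = 9·sin(3·t), tomamos 1 integral. La antiderivada de la aceleración, con v(0) = -3, da la velocidad: v(t) = -3·cos(3·t). Tenemos la velocidad v(t) = -3·cos(3·t). Sustituyendo t = pi/6: v(pi/6) = 0.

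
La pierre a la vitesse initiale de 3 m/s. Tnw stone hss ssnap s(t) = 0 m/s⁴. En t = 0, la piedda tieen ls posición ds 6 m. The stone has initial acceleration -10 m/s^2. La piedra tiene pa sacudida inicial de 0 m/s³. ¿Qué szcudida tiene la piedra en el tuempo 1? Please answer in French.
Nous devons intégrer notre équation du snap s(t) = 0 1 fois. En intégrant le snap et en utilisant la condition initiale j(0) = 0, nous obtenons j(t) = 0. Nous avons le jerk j(t) = 0. En substituant t = 1: j(1) = 0.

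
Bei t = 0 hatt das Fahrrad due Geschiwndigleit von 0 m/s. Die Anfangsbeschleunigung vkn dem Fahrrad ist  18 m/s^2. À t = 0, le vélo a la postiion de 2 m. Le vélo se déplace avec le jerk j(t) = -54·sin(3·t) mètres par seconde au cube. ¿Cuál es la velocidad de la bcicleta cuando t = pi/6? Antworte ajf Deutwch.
Um dies zu lösen, müssen wir 2 Stammfunktionen unserer Gleichung für den Ruck j(t) = -54·sin(3·t) finden. Das Integral von dem Ruck ist die Beschleunigung. Mit a(0) = 18 erhalten wir a(t) = 18·cos(3·t). Die Stammfunktion von der Beschleunigung, mit v(0) = 0, ergibt die Geschwindigkeit: v(t) = 6·sin(3·t). Wir haben die Geschwindigkeit v(t) = 6·sin(3·t). Durch Einsetzen von t = pi/6: v(pi/6) = 6.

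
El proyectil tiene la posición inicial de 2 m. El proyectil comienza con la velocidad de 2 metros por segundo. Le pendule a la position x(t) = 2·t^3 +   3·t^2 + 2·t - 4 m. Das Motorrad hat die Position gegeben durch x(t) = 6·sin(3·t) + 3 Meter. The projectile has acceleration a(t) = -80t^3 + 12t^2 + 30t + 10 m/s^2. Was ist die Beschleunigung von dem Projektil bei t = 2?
Aus der Gleichung für die Beschleunigung a(t) = -80·t^3 + 12·t^2 + 30·t + 10, setzen wir t = 2 ein und erhalten a = -522.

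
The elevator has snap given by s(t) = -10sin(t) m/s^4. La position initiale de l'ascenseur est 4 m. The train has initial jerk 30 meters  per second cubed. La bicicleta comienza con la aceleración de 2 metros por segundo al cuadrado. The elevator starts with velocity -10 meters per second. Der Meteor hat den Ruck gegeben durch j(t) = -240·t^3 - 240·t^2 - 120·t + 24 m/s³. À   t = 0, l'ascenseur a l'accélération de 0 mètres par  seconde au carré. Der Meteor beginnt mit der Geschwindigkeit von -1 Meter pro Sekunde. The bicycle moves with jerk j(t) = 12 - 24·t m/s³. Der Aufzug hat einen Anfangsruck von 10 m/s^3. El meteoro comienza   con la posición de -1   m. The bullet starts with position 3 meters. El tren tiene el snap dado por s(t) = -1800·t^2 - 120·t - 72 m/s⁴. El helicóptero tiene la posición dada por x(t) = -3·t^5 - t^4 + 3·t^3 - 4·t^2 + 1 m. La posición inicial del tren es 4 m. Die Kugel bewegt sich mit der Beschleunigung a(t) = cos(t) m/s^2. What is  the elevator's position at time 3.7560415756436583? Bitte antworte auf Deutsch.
Um dies zu lösen, müssen wir 4 Stammfunktionen unserer Gleichung für den Snap s(t) = -10·sin(t) finden. Durch Integration von dem Snap und Verwendung der Anfangsbedingung j(0) = 10, erhalten wir j(t) = 10·cos(t). Die Stammfunktion von dem Ruck ist die Beschleunigung. Mit a(0) = 0 erhalten wir a(t) = 10·sin(t). Durch Integration von der Beschleunigung und Verwendung der Anfangsbedingung v(0) = -10, erhalten wir v(t) = -10·cos(t). Das Integral von der Geschwindigkeit ist die Position. Mit x(0) = 4 erhalten wir x(t) = 4 - 10·sin(t). Aus der Gleichung für die Position x(t) = 4 - 10·sin(t), setzen wir t = 3.7560415756436583 ein und erhalten x = 9.76508328867232.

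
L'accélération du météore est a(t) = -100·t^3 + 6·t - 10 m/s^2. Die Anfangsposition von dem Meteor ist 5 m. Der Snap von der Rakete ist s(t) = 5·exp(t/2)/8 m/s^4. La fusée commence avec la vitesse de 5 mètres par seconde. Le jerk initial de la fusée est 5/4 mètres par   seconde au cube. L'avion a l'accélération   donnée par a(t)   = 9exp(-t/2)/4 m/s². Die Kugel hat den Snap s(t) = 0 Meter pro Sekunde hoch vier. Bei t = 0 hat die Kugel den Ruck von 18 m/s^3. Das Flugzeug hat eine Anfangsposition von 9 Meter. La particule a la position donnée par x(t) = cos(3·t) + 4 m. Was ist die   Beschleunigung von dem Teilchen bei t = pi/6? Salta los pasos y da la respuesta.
Die Antwort ist 0.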